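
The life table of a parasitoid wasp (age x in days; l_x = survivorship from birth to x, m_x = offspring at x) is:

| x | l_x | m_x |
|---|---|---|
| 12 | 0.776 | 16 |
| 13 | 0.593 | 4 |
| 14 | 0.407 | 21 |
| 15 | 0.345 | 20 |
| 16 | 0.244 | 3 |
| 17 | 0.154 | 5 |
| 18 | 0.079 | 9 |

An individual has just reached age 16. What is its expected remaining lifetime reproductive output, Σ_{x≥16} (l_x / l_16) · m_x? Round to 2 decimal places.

l_16 = 0.244. Conditional survival from age 16 to x is l_x / l_16.
  x=16: (0.244/0.244) × 3 = 3.0000
  x=17: (0.154/0.244) × 5 = 3.1557
  x=18: (0.079/0.244) × 9 = 2.9139
Sum = 3.0000 + 3.1557 + 2.9139 = 9.0697

9.07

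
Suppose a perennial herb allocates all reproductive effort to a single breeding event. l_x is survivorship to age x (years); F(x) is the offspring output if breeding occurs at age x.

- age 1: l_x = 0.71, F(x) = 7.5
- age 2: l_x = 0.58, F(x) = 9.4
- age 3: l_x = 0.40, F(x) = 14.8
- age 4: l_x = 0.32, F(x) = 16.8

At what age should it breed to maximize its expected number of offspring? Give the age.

3

Expected offspring if breeding at age x = l_x × F(x):
  age 1: 0.71 × 7.5 = 5.325
  age 2: 0.58 × 9.4 = 5.452
  age 3: 0.40 × 14.8 = 5.920
  age 4: 0.32 × 16.8 = 5.376
Maximum at age 3 (5.920).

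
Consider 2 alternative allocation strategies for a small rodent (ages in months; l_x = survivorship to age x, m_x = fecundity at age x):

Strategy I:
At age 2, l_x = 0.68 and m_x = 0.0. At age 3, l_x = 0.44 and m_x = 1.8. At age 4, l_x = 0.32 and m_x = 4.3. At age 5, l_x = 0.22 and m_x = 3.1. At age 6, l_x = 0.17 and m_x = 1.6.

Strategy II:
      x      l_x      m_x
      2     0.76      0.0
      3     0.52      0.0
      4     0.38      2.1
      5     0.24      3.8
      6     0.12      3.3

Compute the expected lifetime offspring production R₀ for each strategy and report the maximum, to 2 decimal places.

Strategy I: R₀ = 0.68×0.0 + 0.44×1.8 + 0.32×4.3 + 0.22×3.1 + 0.17×1.6 = 3.1220
Strategy II: R₀ = 0.76×0.0 + 0.52×0.0 + 0.38×2.1 + 0.24×3.8 + 0.12×3.3 = 2.1060
Highest R₀: strategy I with 3.1220.

3.12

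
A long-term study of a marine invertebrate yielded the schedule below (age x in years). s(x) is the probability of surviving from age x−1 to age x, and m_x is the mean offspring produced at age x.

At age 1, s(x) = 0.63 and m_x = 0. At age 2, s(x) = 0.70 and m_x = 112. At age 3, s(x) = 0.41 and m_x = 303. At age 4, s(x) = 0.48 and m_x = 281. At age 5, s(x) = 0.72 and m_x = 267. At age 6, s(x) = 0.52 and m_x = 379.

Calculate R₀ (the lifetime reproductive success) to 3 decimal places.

Survivorship from birth: l_x = s_1·s_2·…·s_x.
  l_1 = 0.63000
  l_2 = 0.44100
  l_3 = 0.18081
  l_4 = 0.08679
  l_5 = 0.06249
  l_6 = 0.03249
R₀ = Σ l_x m_x:
  age 1: 0.63000 × 0 = 0.0000
  age 2: 0.44100 × 112 = 49.3920
  age 3: 0.18081 × 303 = 54.7854
  age 4: 0.08679 × 281 = 24.3880
  age 5: 0.06249 × 267 = 16.6848
  age 6: 0.03249 × 379 = 12.3137
R₀ = 0.0000 + 49.3920 + 54.7854 + 24.3880 + 16.6848 + 12.3137 = 157.5640

157.564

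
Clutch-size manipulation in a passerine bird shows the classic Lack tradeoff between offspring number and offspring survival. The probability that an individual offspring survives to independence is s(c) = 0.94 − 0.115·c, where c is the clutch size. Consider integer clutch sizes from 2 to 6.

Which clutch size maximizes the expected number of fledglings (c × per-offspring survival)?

4

Expected fledglings = c × s(c):
  c=2: 2 × 0.710 = 1.420
  c=3: 3 × 0.595 = 1.785
  c=4: 4 × 0.480 = 1.920
  c=5: 5 × 0.365 = 1.825
  c=6: 6 × 0.250 = 1.500
Maximum at c = 4 (1.920 fledglings).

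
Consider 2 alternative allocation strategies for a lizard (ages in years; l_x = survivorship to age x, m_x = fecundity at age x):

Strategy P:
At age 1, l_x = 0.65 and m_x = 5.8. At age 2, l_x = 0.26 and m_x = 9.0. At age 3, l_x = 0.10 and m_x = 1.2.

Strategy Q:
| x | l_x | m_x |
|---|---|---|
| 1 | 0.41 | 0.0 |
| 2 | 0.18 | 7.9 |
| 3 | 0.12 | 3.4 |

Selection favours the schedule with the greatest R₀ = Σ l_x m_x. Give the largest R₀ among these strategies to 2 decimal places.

6.23

Strategy P: R₀ = 0.65×5.8 + 0.26×9.0 + 0.10×1.2 = 6.2300
Strategy Q: R₀ = 0.41×0.0 + 0.18×7.9 + 0.12×3.4 = 1.8300
Highest R₀: strategy P with 6.2300.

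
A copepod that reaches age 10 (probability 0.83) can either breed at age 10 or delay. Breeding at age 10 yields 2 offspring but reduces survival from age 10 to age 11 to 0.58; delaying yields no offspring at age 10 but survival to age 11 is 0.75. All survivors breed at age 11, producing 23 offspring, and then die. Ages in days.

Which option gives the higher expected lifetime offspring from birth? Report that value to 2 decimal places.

14.32

breed at age 10: R₀ = 0.83 × (2 + 0.58 × 23) = 0.83 × 15.3400 = 12.7322
delay to age 11: R₀ = 0.83 × (0.75 × 23) = 0.83 × 17.2500 = 14.3175
Higher: delay to age 11 (14.3175).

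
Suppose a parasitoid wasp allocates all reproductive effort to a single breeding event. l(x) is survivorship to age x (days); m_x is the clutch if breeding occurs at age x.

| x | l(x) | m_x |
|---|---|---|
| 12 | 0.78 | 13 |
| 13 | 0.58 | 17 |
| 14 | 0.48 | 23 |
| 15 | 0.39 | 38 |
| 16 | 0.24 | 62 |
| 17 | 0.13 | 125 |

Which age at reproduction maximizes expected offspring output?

17

Expected offspring if breeding at age x = l(x) × m_x:
  age 12: 0.78 × 13 = 10.140
  age 13: 0.58 × 17 = 9.860
  age 14: 0.48 × 23 = 11.040
  age 15: 0.39 × 38 = 14.820
  age 16: 0.24 × 62 = 14.880
  age 17: 0.13 × 125 = 16.250
Maximum at age 17 (16.250).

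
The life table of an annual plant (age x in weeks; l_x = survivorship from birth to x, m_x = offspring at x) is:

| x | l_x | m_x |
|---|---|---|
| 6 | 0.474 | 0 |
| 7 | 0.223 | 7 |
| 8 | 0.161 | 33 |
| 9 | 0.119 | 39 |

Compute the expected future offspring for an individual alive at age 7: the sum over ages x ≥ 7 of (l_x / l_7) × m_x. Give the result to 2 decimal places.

l_7 = 0.223. Conditional survival from age 7 to x is l_x / l_7.
  x=7: (0.223/0.223) × 7 = 7.0000
  x=8: (0.161/0.223) × 33 = 23.8251
  x=9: (0.119/0.223) × 39 = 20.8117
Sum = 7.0000 + 23.8251 + 20.8117 = 51.6368

51.64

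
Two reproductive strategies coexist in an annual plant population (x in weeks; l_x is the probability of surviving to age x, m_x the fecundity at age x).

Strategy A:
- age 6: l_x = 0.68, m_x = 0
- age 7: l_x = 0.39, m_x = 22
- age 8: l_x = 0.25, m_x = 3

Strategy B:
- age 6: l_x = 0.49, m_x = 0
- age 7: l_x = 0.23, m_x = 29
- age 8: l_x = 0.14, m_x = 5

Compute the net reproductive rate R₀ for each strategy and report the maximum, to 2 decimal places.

9.33

Strategy A: R₀ = 0.68×0 + 0.39×22 + 0.25×3 = 9.3300
Strategy B: R₀ = 0.49×0 + 0.23×29 + 0.14×5 = 7.3700
Highest R₀: strategy A with 9.3300.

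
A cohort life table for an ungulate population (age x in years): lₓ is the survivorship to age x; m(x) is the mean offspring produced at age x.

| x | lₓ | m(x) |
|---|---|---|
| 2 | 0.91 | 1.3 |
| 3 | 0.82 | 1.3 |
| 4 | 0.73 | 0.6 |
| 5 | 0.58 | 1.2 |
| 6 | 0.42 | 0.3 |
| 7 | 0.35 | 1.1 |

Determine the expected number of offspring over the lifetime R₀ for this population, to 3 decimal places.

R₀ = Σ lₓ m(x):
  age 2: 0.91 × 1.3 = 1.1830
  age 3: 0.82 × 1.3 = 1.0660
  age 4: 0.73 × 0.6 = 0.4380
  age 5: 0.58 × 1.2 = 0.6960
  age 6: 0.42 × 0.3 = 0.1260
  age 7: 0.35 × 1.1 = 0.3850
R₀ = 1.1830 + 1.0660 + 0.4380 + 0.6960 + 0.1260 + 0.3850 = 3.8940

3.894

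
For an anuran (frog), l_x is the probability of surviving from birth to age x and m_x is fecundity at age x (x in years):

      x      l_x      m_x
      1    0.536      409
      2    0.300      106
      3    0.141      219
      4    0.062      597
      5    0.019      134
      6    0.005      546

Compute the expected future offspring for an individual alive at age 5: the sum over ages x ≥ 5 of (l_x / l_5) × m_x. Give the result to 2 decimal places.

l_5 = 0.019. Conditional survival from age 5 to x is l_x / l_5.
  x=5: (0.019/0.019) × 134 = 134.0000
  x=6: (0.005/0.019) × 546 = 143.6842
Sum = 134.0000 + 143.6842 = 277.6842

277.68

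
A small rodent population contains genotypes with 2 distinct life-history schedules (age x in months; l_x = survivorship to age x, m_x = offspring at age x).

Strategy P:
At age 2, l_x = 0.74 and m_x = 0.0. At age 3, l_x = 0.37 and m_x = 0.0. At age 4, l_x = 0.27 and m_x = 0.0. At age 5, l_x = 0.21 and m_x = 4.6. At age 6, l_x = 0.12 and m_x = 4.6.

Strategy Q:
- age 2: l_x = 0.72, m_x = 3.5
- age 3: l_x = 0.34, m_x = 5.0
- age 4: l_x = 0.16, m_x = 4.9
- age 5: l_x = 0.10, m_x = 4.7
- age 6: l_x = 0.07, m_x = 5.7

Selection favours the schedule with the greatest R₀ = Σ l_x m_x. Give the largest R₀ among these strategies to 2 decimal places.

5.87

Strategy P: R₀ = 0.74×0.0 + 0.37×0.0 + 0.27×0.0 + 0.21×4.6 + 0.12×4.6 = 1.5180
Strategy Q: R₀ = 0.72×3.5 + 0.34×5.0 + 0.16×4.9 + 0.10×4.7 + 0.07×5.7 = 5.8730
Highest R₀: strategy Q with 5.8730.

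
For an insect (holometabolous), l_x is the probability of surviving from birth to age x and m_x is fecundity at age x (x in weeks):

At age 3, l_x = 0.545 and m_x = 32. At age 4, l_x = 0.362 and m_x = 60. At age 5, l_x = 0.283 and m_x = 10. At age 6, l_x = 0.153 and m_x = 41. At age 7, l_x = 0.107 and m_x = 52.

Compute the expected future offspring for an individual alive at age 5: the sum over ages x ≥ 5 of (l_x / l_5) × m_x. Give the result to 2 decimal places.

51.83

l_5 = 0.283. Conditional survival from age 5 to x is l_x / l_5.
  x=5: (0.283/0.283) × 10 = 10.0000
  x=6: (0.153/0.283) × 41 = 22.1661
  x=7: (0.107/0.283) × 52 = 19.6608
Sum = 10.0000 + 22.1661 + 19.6608 = 51.8269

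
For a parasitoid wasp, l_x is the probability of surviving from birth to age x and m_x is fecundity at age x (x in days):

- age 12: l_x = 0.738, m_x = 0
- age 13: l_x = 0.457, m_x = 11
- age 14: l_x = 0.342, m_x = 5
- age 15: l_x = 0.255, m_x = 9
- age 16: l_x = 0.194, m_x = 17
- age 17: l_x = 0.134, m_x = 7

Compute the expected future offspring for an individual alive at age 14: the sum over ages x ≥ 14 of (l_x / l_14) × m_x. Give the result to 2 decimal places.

l_14 = 0.342. Conditional survival from age 14 to x is l_x / l_14.
  x=14: (0.342/0.342) × 5 = 5.0000
  x=15: (0.255/0.342) × 9 = 6.7105
  x=16: (0.194/0.342) × 17 = 9.6433
  x=17: (0.134/0.342) × 7 = 2.7427
Sum = 5.0000 + 6.7105 + 9.6433 + 2.7427 = 24.0965

24.10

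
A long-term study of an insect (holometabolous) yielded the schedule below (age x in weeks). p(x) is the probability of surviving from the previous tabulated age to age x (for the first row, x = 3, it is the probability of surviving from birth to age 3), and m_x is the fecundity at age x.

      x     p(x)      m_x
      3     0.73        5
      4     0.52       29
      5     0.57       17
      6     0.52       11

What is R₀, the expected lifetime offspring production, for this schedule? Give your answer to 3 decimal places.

19.574

Survivorship from birth: l_x = p_3·p_4·…·p_x.
  l_3 = 0.73000
  l_4 = 0.37960
  l_5 = 0.21637
  l_6 = 0.11251
R₀ = Σ l_x m_x:
  age 3: 0.73000 × 5 = 3.6500
  age 4: 0.37960 × 29 = 11.0084
  age 5: 0.21637 × 17 = 3.6783
  age 6: 0.11251 × 11 = 1.2376
R₀ = 3.6500 + 11.0084 + 3.6783 + 1.2376 = 19.5743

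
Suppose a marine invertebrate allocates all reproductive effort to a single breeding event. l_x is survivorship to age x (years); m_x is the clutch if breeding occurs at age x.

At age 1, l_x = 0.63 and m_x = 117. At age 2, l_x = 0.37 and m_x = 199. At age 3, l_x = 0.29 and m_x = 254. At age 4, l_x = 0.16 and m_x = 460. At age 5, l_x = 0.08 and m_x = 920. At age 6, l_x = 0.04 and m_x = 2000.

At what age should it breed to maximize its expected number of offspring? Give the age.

6

Expected offspring if breeding at age x = l_x × m_x:
  age 1: 0.63 × 117 = 73.710
  age 2: 0.37 × 199 = 73.630
  age 3: 0.29 × 254 = 73.660
  age 4: 0.16 × 460 = 73.600
  age 5: 0.08 × 920 = 73.600
  age 6: 0.04 × 2000 = 80.000
Maximum at age 6 (80.000).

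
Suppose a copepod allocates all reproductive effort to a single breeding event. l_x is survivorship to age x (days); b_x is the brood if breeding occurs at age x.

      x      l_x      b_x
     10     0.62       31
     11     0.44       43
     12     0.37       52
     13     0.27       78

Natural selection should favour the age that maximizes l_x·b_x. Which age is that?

13

Expected offspring if breeding at age x = l_x × b_x:
  age 10: 0.62 × 31 = 19.220
  age 11: 0.44 × 43 = 18.920
  age 12: 0.37 × 52 = 19.240
  age 13: 0.27 × 78 = 21.060
Maximum at age 13 (21.060).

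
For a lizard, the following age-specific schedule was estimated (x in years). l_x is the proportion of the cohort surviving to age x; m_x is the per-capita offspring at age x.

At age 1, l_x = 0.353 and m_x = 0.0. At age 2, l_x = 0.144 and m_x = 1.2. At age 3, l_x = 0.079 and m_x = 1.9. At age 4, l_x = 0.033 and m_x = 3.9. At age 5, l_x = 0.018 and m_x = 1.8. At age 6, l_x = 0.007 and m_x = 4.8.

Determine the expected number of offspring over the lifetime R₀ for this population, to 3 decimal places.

0.518

R₀ = Σ l_x m_x:
  age 1: 0.353 × 0.0 = 0.0000
  age 2: 0.144 × 1.2 = 0.1728
  age 3: 0.079 × 1.9 = 0.1501
  age 4: 0.033 × 3.9 = 0.1287
  age 5: 0.018 × 1.8 = 0.0324
  age 6: 0.007 × 4.8 = 0.0336
R₀ = 0.0000 + 0.1728 + 0.1501 + 0.1287 + 0.0324 + 0.0336 = 0.5176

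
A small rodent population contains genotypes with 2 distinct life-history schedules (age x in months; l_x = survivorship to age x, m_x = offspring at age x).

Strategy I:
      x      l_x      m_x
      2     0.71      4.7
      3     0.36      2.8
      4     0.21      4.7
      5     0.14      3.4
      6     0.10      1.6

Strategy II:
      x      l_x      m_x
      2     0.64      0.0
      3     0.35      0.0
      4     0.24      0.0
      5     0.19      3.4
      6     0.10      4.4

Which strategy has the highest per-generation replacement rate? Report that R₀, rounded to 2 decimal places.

Strategy I: R₀ = 0.71×4.7 + 0.36×2.8 + 0.21×4.7 + 0.14×3.4 + 0.10×1.6 = 5.9680
Strategy II: R₀ = 0.64×0.0 + 0.35×0.0 + 0.24×0.0 + 0.19×3.4 + 0.10×4.4 = 1.0860
Highest R₀: strategy I with 5.9680.

5.97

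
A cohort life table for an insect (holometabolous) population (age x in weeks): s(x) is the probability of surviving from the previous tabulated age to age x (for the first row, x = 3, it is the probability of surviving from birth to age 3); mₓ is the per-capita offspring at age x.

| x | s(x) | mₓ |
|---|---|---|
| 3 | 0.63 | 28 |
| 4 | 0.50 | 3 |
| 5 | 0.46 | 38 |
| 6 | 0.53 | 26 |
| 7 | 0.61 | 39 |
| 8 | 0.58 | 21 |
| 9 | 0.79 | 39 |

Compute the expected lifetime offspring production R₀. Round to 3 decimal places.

29.323

Survivorship from birth: l_x = s_3·s_4·…·s_x.
  l_3 = 0.63000
  l_4 = 0.31500
  l_5 = 0.14490
  l_6 = 0.07680
  l_7 = 0.04685
  l_8 = 0.02717
  l_9 = 0.02146
R₀ = Σ l_x mₓ:
  age 3: 0.63000 × 28 = 17.6400
  age 4: 0.31500 × 3 = 0.9450
  age 5: 0.14490 × 38 = 5.5062
  age 6: 0.07680 × 26 = 1.9968
  age 7: 0.04685 × 39 = 1.8272
  age 8: 0.02717 × 21 = 0.5706
  age 9: 0.02146 × 39 = 0.8369
R₀ = 17.6400 + 0.9450 + 5.5062 + 1.9968 + 1.8272 + 0.5706 + 0.8369 = 29.3227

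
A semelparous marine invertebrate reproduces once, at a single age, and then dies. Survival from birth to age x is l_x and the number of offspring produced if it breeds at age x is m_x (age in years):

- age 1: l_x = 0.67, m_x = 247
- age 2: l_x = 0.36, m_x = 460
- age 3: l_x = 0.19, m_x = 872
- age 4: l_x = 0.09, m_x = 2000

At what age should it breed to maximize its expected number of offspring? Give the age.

4

Expected offspring if breeding at age x = l_x × m_x:
  age 1: 0.67 × 247 = 165.490
  age 2: 0.36 × 460 = 165.600
  age 3: 0.19 × 872 = 165.680
  age 4: 0.09 × 2000 = 180.000
Maximum at age 4 (180.000).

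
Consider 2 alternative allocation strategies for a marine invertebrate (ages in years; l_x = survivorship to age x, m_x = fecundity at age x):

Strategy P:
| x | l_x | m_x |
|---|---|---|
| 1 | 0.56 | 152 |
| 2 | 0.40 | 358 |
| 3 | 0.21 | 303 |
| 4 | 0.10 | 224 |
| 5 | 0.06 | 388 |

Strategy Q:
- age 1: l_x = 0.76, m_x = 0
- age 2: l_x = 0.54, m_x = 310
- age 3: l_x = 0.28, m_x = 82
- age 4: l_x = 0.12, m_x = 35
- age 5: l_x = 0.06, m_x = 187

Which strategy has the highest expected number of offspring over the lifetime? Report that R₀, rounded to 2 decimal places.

Strategy P: R₀ = 0.56×152 + 0.40×358 + 0.21×303 + 0.10×224 + 0.06×388 = 337.6300
Strategy Q: R₀ = 0.76×0 + 0.54×310 + 0.28×82 + 0.12×35 + 0.06×187 = 205.7800
Highest R₀: strategy P with 337.6300.

337.63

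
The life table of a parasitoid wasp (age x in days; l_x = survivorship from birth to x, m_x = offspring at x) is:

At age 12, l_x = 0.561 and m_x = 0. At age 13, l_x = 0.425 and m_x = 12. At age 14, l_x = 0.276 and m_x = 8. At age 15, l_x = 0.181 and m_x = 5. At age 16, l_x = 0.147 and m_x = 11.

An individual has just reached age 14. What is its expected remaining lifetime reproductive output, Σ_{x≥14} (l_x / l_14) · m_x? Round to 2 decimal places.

17.14

l_14 = 0.276. Conditional survival from age 14 to x is l_x / l_14.
  x=14: (0.276/0.276) × 8 = 8.0000
  x=15: (0.181/0.276) × 5 = 3.2790
  x=16: (0.147/0.276) × 11 = 5.8587
Sum = 8.0000 + 3.2790 + 5.8587 = 17.1377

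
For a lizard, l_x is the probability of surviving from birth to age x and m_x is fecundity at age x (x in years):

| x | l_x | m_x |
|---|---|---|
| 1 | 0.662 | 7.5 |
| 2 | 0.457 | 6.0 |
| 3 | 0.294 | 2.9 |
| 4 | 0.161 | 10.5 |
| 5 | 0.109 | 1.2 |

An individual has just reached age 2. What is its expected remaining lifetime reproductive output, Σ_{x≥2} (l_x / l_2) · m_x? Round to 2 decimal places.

11.85

l_2 = 0.457. Conditional survival from age 2 to x is l_x / l_2.
  x=2: (0.457/0.457) × 6.0 = 6.0000
  x=3: (0.294/0.457) × 2.9 = 1.8656
  x=4: (0.161/0.457) × 10.5 = 3.6991
  x=5: (0.109/0.457) × 1.2 = 0.2862
Sum = 6.0000 + 1.8656 + 3.6991 + 0.2862 = 11.8510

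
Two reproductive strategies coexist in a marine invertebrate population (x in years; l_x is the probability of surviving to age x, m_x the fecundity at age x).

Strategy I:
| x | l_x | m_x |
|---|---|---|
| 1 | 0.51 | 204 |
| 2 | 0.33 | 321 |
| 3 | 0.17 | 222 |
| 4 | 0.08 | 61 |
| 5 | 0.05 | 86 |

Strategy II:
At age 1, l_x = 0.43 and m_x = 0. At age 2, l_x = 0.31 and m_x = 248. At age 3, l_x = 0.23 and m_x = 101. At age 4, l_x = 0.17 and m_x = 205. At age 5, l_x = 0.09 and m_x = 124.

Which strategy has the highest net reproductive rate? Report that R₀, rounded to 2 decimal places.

Strategy I: R₀ = 0.51×204 + 0.33×321 + 0.17×222 + 0.08×61 + 0.05×86 = 256.8900
Strategy II: R₀ = 0.43×0 + 0.31×248 + 0.23×101 + 0.17×205 + 0.09×124 = 146.1200
Highest R₀: strategy I with 256.8900.

256.89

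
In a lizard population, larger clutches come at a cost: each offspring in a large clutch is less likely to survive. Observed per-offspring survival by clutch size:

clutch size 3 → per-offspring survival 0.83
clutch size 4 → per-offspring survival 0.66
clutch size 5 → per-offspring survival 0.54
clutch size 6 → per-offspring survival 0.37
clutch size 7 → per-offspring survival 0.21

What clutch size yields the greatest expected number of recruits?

5

Expected recruits = c × s(c):
  c=3: 3 × 0.83 = 2.490
  c=4: 4 × 0.66 = 2.640
  c=5: 5 × 0.54 = 2.700
  c=6: 6 × 0.37 = 2.220
  c=7: 7 × 0.21 = 1.470
Maximum at c = 5 (2.700 recruits).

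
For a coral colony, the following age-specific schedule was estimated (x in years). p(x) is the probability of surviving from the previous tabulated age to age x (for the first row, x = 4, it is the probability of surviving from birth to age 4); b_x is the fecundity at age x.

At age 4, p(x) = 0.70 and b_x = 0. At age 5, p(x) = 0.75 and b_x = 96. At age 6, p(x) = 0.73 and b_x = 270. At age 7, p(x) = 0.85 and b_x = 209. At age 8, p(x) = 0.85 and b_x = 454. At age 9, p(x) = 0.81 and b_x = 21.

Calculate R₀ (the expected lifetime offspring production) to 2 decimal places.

352.38

Survivorship from birth: l_x = p_4·p_5·…·p_x.
  l_4 = 0.70000
  l_5 = 0.52500
  l_6 = 0.38325
  l_7 = 0.32576
  l_8 = 0.27690
  l_9 = 0.22429
R₀ = Σ l_x b_x:
  age 4: 0.70000 × 0 = 0.0000
  age 5: 0.52500 × 96 = 50.4000
  age 6: 0.38325 × 270 = 103.4775
  age 7: 0.32576 × 209 = 68.0838
  age 8: 0.27690 × 454 = 125.7126
  age 9: 0.22429 × 21 = 4.7101
R₀ = 0.0000 + 50.4000 + 103.4775 + 68.0838 + 125.7126 + 4.7101 = 352.3840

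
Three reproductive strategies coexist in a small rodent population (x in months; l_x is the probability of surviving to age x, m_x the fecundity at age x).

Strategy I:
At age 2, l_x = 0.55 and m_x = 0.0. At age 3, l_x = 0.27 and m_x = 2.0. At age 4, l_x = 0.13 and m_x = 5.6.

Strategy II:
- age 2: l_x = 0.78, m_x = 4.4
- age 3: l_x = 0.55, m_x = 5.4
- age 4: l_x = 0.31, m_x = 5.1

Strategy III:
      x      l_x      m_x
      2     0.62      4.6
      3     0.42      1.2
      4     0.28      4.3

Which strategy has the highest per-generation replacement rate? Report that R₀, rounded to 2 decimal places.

Strategy I: R₀ = 0.55×0.0 + 0.27×2.0 + 0.13×5.6 = 1.2680
Strategy II: R₀ = 0.78×4.4 + 0.55×5.4 + 0.31×5.1 = 7.9830
Strategy III: R₀ = 0.62×4.6 + 0.42×1.2 + 0.28×4.3 = 4.5600
Highest R₀: strategy II with 7.9830.

7.98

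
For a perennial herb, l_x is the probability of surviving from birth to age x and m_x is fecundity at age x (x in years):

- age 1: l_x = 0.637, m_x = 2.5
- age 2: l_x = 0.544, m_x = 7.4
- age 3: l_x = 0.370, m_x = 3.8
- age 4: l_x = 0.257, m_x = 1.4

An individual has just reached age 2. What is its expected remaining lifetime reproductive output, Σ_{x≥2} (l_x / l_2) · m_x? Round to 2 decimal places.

10.65

l_2 = 0.544. Conditional survival from age 2 to x is l_x / l_2.
  x=2: (0.544/0.544) × 7.4 = 7.4000
  x=3: (0.370/0.544) × 3.8 = 2.5846
  x=4: (0.257/0.544) × 1.4 = 0.6614
Sum = 7.4000 + 2.5846 + 0.6614 = 10.6460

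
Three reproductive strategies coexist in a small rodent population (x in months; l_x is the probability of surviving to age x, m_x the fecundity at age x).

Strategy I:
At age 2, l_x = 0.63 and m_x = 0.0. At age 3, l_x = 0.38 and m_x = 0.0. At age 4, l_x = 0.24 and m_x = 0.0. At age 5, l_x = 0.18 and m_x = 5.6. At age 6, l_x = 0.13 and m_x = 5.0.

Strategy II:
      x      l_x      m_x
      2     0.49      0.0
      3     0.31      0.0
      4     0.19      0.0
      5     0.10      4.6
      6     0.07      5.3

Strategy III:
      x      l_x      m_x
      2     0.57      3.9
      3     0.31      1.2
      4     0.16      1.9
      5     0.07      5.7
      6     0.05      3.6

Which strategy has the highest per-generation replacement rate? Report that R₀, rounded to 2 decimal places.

Strategy I: R₀ = 0.63×0.0 + 0.38×0.0 + 0.24×0.0 + 0.18×5.6 + 0.13×5.0 = 1.6580
Strategy II: R₀ = 0.49×0.0 + 0.31×0.0 + 0.19×0.0 + 0.10×4.6 + 0.07×5.3 = 0.8310
Strategy III: R₀ = 0.57×3.9 + 0.31×1.2 + 0.16×1.9 + 0.07×5.7 + 0.05×3.6 = 3.4780
Highest R₀: strategy III with 3.4780.

3.48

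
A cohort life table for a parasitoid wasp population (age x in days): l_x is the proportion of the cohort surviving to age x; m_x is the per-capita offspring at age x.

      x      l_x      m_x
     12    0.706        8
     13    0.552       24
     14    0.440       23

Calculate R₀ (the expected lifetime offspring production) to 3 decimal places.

29.016

R₀ = Σ l_x m_x:
  age 12: 0.706 × 8 = 5.6480
  age 13: 0.552 × 24 = 13.2480
  age 14: 0.440 × 23 = 10.1200
R₀ = 5.6480 + 13.2480 + 10.1200 = 29.0160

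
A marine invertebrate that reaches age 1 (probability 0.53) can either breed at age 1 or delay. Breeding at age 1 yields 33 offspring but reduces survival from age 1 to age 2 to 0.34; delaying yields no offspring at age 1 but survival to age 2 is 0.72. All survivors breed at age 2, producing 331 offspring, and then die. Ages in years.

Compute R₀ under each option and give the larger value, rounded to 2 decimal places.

breed at age 1: R₀ = 0.53 × (33 + 0.34 × 331) = 0.53 × 145.5400 = 77.1362
delay to age 2: R₀ = 0.53 × (0.72 × 331) = 0.53 × 238.3200 = 126.3096
Higher: delay to age 2 (126.3096).

126.31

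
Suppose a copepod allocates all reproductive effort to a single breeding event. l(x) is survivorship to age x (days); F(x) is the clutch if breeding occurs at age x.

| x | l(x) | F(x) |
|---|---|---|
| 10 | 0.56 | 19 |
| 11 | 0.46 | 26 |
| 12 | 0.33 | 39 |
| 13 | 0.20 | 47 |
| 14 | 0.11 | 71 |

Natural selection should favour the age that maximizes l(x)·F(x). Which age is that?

Expected offspring if breeding at age x = l(x) × F(x):
  age 10: 0.56 × 19 = 10.640
  age 11: 0.46 × 26 = 11.960
  age 12: 0.33 × 39 = 12.870
  age 13: 0.20 × 47 = 9.400
  age 14: 0.11 × 71 = 7.810
Maximum at age 12 (12.870).

12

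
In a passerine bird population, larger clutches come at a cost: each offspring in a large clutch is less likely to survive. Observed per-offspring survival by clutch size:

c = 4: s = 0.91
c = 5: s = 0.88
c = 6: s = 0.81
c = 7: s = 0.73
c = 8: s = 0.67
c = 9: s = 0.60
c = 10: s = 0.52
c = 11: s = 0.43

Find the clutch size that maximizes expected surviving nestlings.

Expected surviving nestlings = c × s(c):
  c=4: 4 × 0.91 = 3.640
  c=5: 5 × 0.88 = 4.400
  c=6: 6 × 0.81 = 4.860
  c=7: 7 × 0.73 = 5.110
  c=8: 8 × 0.67 = 5.360
  c=9: 9 × 0.60 = 5.400
  c=10: 10 × 0.52 = 5.200
  c=11: 11 × 0.43 = 4.730
Maximum at c = 9 (5.400 surviving nestlings).

9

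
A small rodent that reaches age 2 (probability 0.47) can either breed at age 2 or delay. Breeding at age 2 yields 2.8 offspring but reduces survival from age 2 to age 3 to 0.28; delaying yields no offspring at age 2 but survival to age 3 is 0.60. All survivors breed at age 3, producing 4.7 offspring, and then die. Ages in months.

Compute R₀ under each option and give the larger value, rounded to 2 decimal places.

breed at age 2: R₀ = 0.47 × (2.8 + 0.28 × 4.7) = 0.47 × 4.1160 = 1.9345
delay to age 3: R₀ = 0.47 × (0.60 × 4.7) = 0.47 × 2.8200 = 1.3254
Higher: breed at age 2 (1.9345).

1.93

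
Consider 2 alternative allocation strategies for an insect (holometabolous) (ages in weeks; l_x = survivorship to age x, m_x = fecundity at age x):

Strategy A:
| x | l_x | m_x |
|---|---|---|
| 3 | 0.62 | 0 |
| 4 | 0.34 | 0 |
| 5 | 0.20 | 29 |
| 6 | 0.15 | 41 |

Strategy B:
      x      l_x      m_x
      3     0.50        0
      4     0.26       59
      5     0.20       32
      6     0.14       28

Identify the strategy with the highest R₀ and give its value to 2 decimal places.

25.66

Strategy A: R₀ = 0.62×0 + 0.34×0 + 0.20×29 + 0.15×41 = 11.9500
Strategy B: R₀ = 0.50×0 + 0.26×59 + 0.20×32 + 0.14×28 = 25.6600
Highest R₀: strategy B with 25.6600.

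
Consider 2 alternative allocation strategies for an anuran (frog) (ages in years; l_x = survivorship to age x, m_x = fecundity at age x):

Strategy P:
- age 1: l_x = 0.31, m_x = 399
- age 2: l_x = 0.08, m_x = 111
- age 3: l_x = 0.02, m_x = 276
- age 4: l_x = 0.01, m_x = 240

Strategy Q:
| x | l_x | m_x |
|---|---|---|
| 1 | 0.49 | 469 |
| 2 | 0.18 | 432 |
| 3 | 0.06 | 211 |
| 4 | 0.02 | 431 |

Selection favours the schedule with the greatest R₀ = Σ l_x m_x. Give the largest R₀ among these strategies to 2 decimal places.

328.85

Strategy P: R₀ = 0.31×399 + 0.08×111 + 0.02×276 + 0.01×240 = 140.4900
Strategy Q: R₀ = 0.49×469 + 0.18×432 + 0.06×211 + 0.02×431 = 328.8500
Highest R₀: strategy Q with 328.8500.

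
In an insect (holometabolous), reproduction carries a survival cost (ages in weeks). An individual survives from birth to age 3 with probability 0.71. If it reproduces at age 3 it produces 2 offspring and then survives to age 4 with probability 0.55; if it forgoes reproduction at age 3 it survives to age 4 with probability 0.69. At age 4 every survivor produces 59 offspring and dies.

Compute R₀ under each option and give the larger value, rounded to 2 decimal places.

28.90

breed at age 3: R₀ = 0.71 × (2 + 0.55 × 59) = 0.71 × 34.4500 = 24.4595
delay to age 4: R₀ = 0.71 × (0.69 × 59) = 0.71 × 40.7100 = 28.9041
Higher: delay to age 4 (28.9041).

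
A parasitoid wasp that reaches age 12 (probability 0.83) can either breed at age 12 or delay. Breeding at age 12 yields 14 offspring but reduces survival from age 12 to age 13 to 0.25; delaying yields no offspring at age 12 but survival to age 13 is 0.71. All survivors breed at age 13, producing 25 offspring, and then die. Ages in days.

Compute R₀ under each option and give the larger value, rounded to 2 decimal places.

16.81

breed at age 12: R₀ = 0.83 × (14 + 0.25 × 25) = 0.83 × 20.2500 = 16.8075
delay to age 13: R₀ = 0.83 × (0.71 × 25) = 0.83 × 17.7500 = 14.7325
Higher: breed at age 12 (16.8075).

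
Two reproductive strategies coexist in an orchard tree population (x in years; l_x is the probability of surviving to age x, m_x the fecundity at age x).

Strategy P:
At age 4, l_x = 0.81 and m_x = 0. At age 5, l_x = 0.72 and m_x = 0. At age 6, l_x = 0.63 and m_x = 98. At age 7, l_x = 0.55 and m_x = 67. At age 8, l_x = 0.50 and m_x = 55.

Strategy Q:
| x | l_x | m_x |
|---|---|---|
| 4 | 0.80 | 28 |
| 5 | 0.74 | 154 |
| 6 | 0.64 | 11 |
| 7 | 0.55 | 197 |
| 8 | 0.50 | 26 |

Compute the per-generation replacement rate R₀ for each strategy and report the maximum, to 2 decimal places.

264.75

Strategy P: R₀ = 0.81×0 + 0.72×0 + 0.63×98 + 0.55×67 + 0.50×55 = 126.0900
Strategy Q: R₀ = 0.80×28 + 0.74×154 + 0.64×11 + 0.55×197 + 0.50×26 = 264.7500
Highest R₀: strategy Q with 264.7500.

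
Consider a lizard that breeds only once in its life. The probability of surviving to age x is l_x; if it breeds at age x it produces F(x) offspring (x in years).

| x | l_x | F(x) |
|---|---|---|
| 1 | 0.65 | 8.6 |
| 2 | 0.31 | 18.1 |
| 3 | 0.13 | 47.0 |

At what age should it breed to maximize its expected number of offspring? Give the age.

3

Expected offspring if breeding at age x = l_x × F(x):
  age 1: 0.65 × 8.6 = 5.590
  age 2: 0.31 × 18.1 = 5.611
  age 3: 0.13 × 47.0 = 6.110
Maximum at age 3 (6.110).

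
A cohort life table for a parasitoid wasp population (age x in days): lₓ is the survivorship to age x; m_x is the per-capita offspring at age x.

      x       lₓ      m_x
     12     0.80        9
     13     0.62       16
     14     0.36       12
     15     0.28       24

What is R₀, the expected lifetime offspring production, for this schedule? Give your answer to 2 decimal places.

R₀ = Σ lₓ m_x:
  age 12: 0.80 × 9 = 7.2000
  age 13: 0.62 × 16 = 9.9200
  age 14: 0.36 × 12 = 4.3200
  age 15: 0.28 × 24 = 6.7200
R₀ = 7.2000 + 9.9200 + 4.3200 + 6.7200 = 28.1600

28.16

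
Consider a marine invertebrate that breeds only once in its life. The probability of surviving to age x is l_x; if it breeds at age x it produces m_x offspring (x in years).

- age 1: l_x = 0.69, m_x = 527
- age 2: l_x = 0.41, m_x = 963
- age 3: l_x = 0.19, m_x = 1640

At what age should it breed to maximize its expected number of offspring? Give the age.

2

Expected offspring if breeding at age x = l_x × m_x:
  age 1: 0.69 × 527 = 363.630
  age 2: 0.41 × 963 = 394.830
  age 3: 0.19 × 1640 = 311.600
Maximum at age 2 (394.830).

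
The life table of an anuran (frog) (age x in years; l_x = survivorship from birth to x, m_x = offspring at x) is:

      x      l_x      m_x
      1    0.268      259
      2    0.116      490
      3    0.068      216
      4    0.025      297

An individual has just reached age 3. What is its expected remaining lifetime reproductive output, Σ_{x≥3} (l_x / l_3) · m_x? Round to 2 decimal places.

l_3 = 0.068. Conditional survival from age 3 to x is l_x / l_3.
  x=3: (0.068/0.068) × 216 = 216.0000
  x=4: (0.025/0.068) × 297 = 109.1912
Sum = 216.0000 + 109.1912 = 325.1912

325.19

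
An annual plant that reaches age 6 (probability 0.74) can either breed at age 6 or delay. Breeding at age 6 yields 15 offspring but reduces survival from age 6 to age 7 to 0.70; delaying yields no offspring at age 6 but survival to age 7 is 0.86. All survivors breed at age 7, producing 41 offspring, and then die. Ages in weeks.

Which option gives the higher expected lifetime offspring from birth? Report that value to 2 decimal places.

32.34

breed at age 6: R₀ = 0.74 × (15 + 0.70 × 41) = 0.74 × 43.7000 = 32.3380
delay to age 7: R₀ = 0.74 × (0.86 × 41) = 0.74 × 35.2600 = 26.0924
Higher: breed at age 6 (32.3380).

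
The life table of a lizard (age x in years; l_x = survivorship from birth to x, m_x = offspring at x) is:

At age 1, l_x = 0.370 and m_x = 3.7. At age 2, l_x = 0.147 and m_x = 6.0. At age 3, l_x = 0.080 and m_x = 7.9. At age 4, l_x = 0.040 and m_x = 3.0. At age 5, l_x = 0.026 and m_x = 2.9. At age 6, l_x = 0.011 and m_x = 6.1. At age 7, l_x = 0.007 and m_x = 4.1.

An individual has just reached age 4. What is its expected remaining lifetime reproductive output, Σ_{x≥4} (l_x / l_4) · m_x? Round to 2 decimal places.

7.28

l_4 = 0.040. Conditional survival from age 4 to x is l_x / l_4.
  x=4: (0.040/0.040) × 3.0 = 3.0000
  x=5: (0.026/0.040) × 2.9 = 1.8850
  x=6: (0.011/0.040) × 6.1 = 1.6775
  x=7: (0.007/0.040) × 4.1 = 0.7175
Sum = 3.0000 + 1.8850 + 1.6775 + 0.7175 = 7.2800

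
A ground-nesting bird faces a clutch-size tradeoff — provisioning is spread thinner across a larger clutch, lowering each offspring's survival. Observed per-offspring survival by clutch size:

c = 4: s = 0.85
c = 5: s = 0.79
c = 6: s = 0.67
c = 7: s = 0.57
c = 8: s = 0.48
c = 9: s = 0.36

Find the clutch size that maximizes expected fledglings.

Expected fledglings = c × s(c):
  c=4: 4 × 0.85 = 3.400
  c=5: 5 × 0.79 = 3.950
  c=6: 6 × 0.67 = 4.020
  c=7: 7 × 0.57 = 3.990
  c=8: 8 × 0.48 = 3.840
  c=9: 9 × 0.36 = 3.240
Maximum at c = 6 (4.020 fledglings).

6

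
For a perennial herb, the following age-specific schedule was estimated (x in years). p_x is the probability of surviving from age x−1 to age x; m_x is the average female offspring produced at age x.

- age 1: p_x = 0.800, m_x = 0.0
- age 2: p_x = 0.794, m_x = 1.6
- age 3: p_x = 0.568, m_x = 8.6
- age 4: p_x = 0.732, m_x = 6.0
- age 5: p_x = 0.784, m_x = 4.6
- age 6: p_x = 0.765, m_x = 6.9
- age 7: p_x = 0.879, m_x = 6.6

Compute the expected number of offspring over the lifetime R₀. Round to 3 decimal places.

Survivorship from birth: l_x = p_1·p_2·…·p_x.
  l_1 = 0.80000
  l_2 = 0.63520
  l_3 = 0.36079
  l_4 = 0.26410
  l_5 = 0.20706
  l_6 = 0.15840
  l_7 = 0.13923
R₀ = Σ l_x m_x:
  age 1: 0.80000 × 0.0 = 0.0000
  age 2: 0.63520 × 1.6 = 1.0163
  age 3: 0.36079 × 8.6 = 3.1028
  age 4: 0.26410 × 6.0 = 1.5846
  age 5: 0.20706 × 4.6 = 0.9525
  age 6: 0.15840 × 6.9 = 1.0930
  age 7: 0.13923 × 6.6 = 0.9189
R₀ = 0.0000 + 1.0163 + 3.1028 + 1.5846 + 0.9525 + 1.0930 + 0.9189 = 8.6681

8.668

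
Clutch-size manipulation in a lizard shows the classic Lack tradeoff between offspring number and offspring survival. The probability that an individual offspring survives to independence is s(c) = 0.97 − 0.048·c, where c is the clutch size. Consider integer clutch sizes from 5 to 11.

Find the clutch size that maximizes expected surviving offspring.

10

Expected surviving offspring = c × s(c):
  c=5: 5 × 0.730 = 3.650
  c=6: 6 × 0.682 = 4.092
  c=7: 7 × 0.634 = 4.438
  c=8: 8 × 0.586 = 4.688
  c=9: 9 × 0.538 = 4.842
  c=10: 10 × 0.490 = 4.900
  c=11: 11 × 0.442 = 4.862
Maximum at c = 10 (4.900 surviving offspring).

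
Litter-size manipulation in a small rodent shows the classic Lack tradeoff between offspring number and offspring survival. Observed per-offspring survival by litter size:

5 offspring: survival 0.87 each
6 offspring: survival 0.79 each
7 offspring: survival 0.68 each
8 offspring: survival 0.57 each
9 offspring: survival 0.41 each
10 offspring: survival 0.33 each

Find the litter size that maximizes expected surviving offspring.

7

Expected surviving offspring = c × s(c):
  c=5: 5 × 0.87 = 4.350
  c=6: 6 × 0.79 = 4.740
  c=7: 7 × 0.68 = 4.760
  c=8: 8 × 0.57 = 4.560
  c=9: 9 × 0.41 = 3.690
  c=10: 10 × 0.33 = 3.300
Maximum at c = 7 (4.760 surviving offspring).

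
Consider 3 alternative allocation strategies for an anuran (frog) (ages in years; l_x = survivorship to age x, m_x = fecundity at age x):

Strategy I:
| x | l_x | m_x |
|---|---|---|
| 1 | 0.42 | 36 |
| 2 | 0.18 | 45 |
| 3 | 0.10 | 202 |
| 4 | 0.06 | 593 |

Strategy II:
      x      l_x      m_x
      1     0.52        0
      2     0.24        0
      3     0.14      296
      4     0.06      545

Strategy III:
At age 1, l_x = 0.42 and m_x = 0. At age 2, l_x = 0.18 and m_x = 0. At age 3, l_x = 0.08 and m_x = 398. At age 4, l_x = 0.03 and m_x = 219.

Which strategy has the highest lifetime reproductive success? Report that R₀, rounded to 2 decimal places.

Strategy I: R₀ = 0.42×36 + 0.18×45 + 0.10×202 + 0.06×593 = 79.0000
Strategy II: R₀ = 0.52×0 + 0.24×0 + 0.14×296 + 0.06×545 = 74.1400
Strategy III: R₀ = 0.42×0 + 0.18×0 + 0.08×398 + 0.03×219 = 38.4100
Highest R₀: strategy I with 79.0000.

79.00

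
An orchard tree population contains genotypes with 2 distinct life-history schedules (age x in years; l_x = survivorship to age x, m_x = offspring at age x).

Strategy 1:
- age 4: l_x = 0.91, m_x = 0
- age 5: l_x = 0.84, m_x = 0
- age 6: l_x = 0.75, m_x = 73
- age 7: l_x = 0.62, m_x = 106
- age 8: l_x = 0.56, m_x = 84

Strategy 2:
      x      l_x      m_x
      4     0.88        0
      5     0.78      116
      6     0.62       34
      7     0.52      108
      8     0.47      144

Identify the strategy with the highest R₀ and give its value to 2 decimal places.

Strategy 1: R₀ = 0.91×0 + 0.84×0 + 0.75×73 + 0.62×106 + 0.56×84 = 167.5100
Strategy 2: R₀ = 0.88×0 + 0.78×116 + 0.62×34 + 0.52×108 + 0.47×144 = 235.4000
Highest R₀: strategy 2 with 235.4000.

235.40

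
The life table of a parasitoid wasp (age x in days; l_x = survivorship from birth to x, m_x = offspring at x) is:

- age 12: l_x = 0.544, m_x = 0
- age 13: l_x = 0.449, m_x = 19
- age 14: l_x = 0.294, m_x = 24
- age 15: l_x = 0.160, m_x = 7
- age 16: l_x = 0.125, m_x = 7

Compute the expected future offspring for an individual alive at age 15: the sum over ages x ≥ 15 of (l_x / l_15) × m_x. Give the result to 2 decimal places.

l_15 = 0.160. Conditional survival from age 15 to x is l_x / l_15.
  x=15: (0.160/0.160) × 7 = 7.0000
  x=16: (0.125/0.160) × 7 = 5.4688
Sum = 7.0000 + 5.4688 = 12.4688

12.47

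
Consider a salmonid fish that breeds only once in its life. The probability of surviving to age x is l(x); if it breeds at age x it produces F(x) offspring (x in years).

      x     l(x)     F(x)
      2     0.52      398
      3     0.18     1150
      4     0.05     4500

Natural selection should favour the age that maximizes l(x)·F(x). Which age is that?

Expected offspring if breeding at age x = l(x) × F(x):
  age 2: 0.52 × 398 = 206.960
  age 3: 0.18 × 1150 = 207.000
  age 4: 0.05 × 4500 = 225.000
Maximum at age 4 (225.000).

4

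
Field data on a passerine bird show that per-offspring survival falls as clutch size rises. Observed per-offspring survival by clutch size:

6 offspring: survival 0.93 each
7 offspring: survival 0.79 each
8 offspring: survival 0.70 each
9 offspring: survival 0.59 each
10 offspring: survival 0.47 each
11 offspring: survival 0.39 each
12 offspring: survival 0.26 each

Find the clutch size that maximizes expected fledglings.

Expected fledglings = c × s(c):
  c=6: 6 × 0.93 = 5.580
  c=7: 7 × 0.79 = 5.530
  c=8: 8 × 0.70 = 5.600
  c=9: 9 × 0.59 = 5.310
  c=10: 10 × 0.47 = 4.700
  c=11: 11 × 0.39 = 4.290
  c=12: 12 × 0.26 = 3.120
Maximum at c = 8 (5.600 fledglings).

8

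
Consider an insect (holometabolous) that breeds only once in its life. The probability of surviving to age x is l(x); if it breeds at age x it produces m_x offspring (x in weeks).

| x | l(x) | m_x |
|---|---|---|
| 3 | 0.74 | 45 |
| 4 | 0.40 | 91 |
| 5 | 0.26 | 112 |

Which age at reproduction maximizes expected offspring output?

4

Expected offspring if breeding at age x = l(x) × m_x:
  age 3: 0.74 × 45 = 33.300
  age 4: 0.40 × 91 = 36.400
  age 5: 0.26 × 112 = 29.120
Maximum at age 4 (36.400).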